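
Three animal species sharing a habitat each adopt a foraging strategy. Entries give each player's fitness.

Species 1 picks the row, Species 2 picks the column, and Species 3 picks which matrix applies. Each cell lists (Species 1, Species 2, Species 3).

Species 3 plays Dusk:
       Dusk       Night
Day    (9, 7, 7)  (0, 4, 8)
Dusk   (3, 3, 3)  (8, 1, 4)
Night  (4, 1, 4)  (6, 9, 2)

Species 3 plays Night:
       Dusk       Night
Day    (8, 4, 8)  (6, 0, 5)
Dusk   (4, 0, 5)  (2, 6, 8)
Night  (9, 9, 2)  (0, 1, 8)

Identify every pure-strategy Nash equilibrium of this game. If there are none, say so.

(Day, Dusk, Dusk): Species 3 can switch to Night (7 → 8). Not NE.
(Day, Dusk, Night): Species 1 can switch to Night (8 → 9). Not NE.
(Day, Night, Dusk): Species 1 can switch to Dusk (0 → 8). Not NE.
(Day, Night, Night): Species 2 can switch to Dusk (0 → 4). Not NE.
(Dusk, Dusk, Dusk): Species 1 can switch to Day (3 → 9). Not NE.
(Dusk, Dusk, Night): Species 1 can switch to Day (4 → 8). Not NE.
(Dusk, Night, Dusk): Species 2 can switch to Dusk (1 → 3). Not NE.
(Dusk, Night, Night): Species 1 can switch to Day (2 → 6). Not NE.
(Night, Dusk, Dusk): Species 1 can switch to Day (4 → 9). Not NE.
(Night, Dusk, Night): Species 3 can switch to Dusk (2 → 4). Not NE.
(The remaining 2 profiles each have a profitable deviation by the same check.)

none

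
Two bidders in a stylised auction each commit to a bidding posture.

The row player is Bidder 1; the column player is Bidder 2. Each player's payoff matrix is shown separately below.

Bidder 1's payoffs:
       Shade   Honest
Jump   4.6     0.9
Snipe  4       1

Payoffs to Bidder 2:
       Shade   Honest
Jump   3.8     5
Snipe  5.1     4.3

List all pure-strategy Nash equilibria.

Check each profile: it is a Nash equilibrium iff no player can strictly gain by switching unilaterally.
(Jump, Shade): Bidder 2 can switch to Honest (3.8 → 5). Not NE.
(Jump, Honest): Bidder 1 can switch to Snipe (0.9 → 1). Not NE.
(Snipe, Shade): Bidder 1 can switch to Jump (4 → 4.6). Not NE.
(Snipe, Honest): Bidder 2 can switch to Shade (4.3 → 5.1). Not NE.

There is no pure-strategy Nash equilibrium.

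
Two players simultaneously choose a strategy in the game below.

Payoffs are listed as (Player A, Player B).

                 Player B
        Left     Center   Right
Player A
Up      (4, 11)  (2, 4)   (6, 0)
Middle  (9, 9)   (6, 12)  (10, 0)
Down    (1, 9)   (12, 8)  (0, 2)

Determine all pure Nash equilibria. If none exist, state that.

Player A against Left: payoffs 4, 9, 1 → best response Middle.
Player A against Center: payoffs 2, 6, 12 → best response Down.
Player A against Right: payoffs 6, 10, 0 → best response Middle.
Player B against Up: payoffs 11, 4, 0 → best response Left.
Player B against Middle: payoffs 9, 12, 0 → best response Center.
Player B against Down: payoffs 9, 8, 2 → best response Left.
No profile is a mutual best response for all players.

none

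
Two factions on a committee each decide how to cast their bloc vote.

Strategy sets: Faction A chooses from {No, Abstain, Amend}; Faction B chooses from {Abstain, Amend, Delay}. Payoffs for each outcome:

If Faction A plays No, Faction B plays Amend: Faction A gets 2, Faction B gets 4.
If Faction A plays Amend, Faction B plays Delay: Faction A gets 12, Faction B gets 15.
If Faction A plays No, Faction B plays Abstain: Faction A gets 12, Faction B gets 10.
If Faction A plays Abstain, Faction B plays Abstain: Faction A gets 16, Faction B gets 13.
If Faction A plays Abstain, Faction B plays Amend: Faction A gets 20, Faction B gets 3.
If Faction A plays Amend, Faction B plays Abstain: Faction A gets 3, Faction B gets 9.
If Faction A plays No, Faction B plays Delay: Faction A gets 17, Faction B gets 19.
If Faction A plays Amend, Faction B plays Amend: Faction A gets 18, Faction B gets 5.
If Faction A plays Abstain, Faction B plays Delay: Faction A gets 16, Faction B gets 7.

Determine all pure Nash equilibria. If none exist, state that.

Faction A against Abstain: payoffs 12, 16, 3 → best response Abstain.
Faction A against Amend: payoffs 2, 20, 18 → best response Abstain.
Faction A against Delay: payoffs 17, 16, 12 → best response No.
Faction B against No: payoffs 10, 4, 19 → best response Delay.
Faction B against Abstain: payoffs 13, 3, 7 → best response Abstain.
Faction B against Amend: payoffs 9, 5, 15 → best response Delay.
Mutual best responses: (No, Delay); (Abstain, Abstain).

Pure-strategy Nash equilibria: (No, Delay); (Abstain, Abstain)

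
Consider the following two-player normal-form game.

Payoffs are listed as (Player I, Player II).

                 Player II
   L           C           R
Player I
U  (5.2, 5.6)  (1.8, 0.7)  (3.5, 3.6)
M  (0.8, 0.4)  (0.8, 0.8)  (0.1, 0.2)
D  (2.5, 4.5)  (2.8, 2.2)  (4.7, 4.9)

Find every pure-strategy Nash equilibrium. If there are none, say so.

Pure-strategy Nash equilibria: (U, L), (D, R)

Mark each player's best response to every combination of opponents' strategies; a profile where every player is best-responding is a pure Nash equilibrium.
Player I against L: payoffs 5.2, 0.8, 2.5 → best response U.
Player I against C: payoffs 1.8, 0.8, 2.8 → best response D.
Player I against R: payoffs 3.5, 0.1, 4.7 → best response D.
Player II against U: payoffs 5.6, 0.7, 3.6 → best response L.
Player II against M: payoffs 0.4, 0.8, 0.2 → best response C.
Player II against D: payoffs 4.5, 2.2, 4.9 → best response R.
Mutual best responses: (U, L); (D, R).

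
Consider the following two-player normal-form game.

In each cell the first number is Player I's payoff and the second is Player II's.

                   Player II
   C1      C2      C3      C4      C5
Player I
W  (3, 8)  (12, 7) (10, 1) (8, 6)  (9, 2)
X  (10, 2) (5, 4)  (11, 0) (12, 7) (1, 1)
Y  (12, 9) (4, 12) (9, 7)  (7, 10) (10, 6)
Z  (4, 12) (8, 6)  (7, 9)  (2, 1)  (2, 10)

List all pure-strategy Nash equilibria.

Check each profile: it is a Nash equilibrium iff no player can strictly gain by switching unilaterally.
(W, C1): Player I can switch to X (3 → 10). Not NE.
(W, C2): Player II can switch to C1 (7 → 8). Not NE.
(W, C3): Player I can switch to X (10 → 11). Not NE.
(W, C4): Player I can switch to X (8 → 12). Not NE.
(W, C5): Player I can switch to Y (9 → 10). Not NE.
(X, C1): Player I can switch to Y (10 → 12). Not NE.
(X, C4): Player I gets 12, best alternative 8; Player II gets 7, best alternative 4. No profitable deviation — NE.
(The remaining 13 profiles each have a profitable deviation by the same check.)

The unique pure-strategy Nash equilibrium is (X, C4).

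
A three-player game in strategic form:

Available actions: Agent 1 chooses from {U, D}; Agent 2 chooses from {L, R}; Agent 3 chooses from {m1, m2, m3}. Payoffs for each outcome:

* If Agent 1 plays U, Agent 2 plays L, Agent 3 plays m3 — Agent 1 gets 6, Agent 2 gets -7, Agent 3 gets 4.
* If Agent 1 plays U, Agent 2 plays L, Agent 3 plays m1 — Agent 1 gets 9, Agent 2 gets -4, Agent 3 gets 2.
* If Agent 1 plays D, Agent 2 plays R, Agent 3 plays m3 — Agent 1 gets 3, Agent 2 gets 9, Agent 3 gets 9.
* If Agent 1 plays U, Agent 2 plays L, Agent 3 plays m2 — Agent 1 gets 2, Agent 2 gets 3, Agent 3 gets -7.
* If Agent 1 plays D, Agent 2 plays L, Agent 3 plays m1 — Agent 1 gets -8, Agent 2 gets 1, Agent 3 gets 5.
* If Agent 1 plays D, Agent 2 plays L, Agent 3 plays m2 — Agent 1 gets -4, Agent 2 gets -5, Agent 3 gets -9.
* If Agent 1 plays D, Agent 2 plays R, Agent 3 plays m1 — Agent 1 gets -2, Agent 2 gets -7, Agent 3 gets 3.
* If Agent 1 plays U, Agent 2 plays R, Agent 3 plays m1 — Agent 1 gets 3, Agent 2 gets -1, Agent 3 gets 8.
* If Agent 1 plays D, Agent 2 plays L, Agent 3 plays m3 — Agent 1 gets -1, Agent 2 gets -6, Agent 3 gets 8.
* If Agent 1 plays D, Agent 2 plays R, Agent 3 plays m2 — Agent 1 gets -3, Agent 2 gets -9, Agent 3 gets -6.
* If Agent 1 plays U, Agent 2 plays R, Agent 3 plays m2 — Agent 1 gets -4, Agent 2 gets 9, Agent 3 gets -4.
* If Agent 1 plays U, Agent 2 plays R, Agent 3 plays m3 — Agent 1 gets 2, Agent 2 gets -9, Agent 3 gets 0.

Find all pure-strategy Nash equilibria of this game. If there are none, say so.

(U, L, m3), (U, R, m1), (D, R, m3)

Agent 1 against (L, m1): payoffs 9, -8 → best response U.
Agent 1 against (L, m2): payoffs 2, -4 → best response U.
Agent 1 against (L, m3): payoffs 6, -1 → best response U.
Agent 1 against (R, m1): payoffs 3, -2 → best response U.
Agent 1 against (R, m2): payoffs -4, -3 → best response D.
Agent 1 against (R, m3): payoffs 2, 3 → best response D.
Agent 2 against (U, m1): payoffs -4, -1 → best response R.
Agent 2 against (U, m2): payoffs 3, 9 → best response R.
Agent 2 against (U, m3): payoffs -7, -9 → best response L.
Agent 2 against (D, m1): payoffs 1, -7 → best response L.
Agent 2 against (D, m2): payoffs -5, -9 → best response L.
Agent 2 against (D, m3): payoffs -6, 9 → best response R.
Agent 3 against (U, L): payoffs 2, -7, 4 → best response m3.
Agent 3 against (U, R): payoffs 8, -4, 0 → best response m1.
Agent 3 against (D, L): payoffs 5, -9, 8 → best response m3.
Agent 3 against (D, R): payoffs 3, -6, 9 → best response m3.
Mutual best responses: (U, L, m3); (U, R, m1); (D, R, m3).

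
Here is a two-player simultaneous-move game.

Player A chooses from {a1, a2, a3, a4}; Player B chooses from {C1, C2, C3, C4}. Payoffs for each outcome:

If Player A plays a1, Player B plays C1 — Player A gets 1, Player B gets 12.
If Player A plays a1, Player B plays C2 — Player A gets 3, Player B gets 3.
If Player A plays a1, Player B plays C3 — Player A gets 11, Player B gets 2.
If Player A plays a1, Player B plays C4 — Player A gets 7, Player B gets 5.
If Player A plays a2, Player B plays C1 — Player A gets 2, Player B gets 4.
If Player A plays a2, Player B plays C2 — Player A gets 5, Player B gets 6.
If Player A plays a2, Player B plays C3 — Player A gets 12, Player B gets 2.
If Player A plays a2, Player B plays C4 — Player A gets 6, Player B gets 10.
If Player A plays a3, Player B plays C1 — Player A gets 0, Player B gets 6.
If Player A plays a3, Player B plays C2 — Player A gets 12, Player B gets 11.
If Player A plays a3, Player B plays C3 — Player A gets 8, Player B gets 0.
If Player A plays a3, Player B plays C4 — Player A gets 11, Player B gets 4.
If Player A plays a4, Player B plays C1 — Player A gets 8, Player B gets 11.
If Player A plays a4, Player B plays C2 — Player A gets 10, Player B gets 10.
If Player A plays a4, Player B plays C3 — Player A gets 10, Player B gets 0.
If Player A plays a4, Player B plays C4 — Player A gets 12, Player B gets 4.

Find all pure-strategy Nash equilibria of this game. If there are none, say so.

(a1, C1): Player A can switch to a2 (1 → 2). Not NE.
(a1, C2): Player A can switch to a2 (3 → 5). Not NE.
(a1, C3): Player A can switch to a2 (11 → 12). Not NE.
(a1, C4): Player A can switch to a3 (7 → 11). Not NE.
(a2, C1): Player A can switch to a4 (2 → 8). Not NE.
(a2, C2): Player A can switch to a3 (5 → 12). Not NE.
(a2, C3): Player B can switch to C1 (2 → 4). Not NE.
(a2, C4): Player A can switch to a1 (6 → 7). Not NE.
(a3, C1): Player A can switch to a1 (0 → 1). Not NE.
(a3, C2): Player A gets 12, best alternative 10; Player B gets 11, best alternative 6. No profitable deviation — NE.
(a3, C3): Player A can switch to a1 (8 → 11). Not NE.
(a4, C1): Player A gets 8, best alternative 2; Player B gets 11, best alternative 10. No profitable deviation — NE.
(The remaining 4 profiles each have a profitable deviation by the same check.)

The pure Nash equilibria are (a3, C2); (a4, C1).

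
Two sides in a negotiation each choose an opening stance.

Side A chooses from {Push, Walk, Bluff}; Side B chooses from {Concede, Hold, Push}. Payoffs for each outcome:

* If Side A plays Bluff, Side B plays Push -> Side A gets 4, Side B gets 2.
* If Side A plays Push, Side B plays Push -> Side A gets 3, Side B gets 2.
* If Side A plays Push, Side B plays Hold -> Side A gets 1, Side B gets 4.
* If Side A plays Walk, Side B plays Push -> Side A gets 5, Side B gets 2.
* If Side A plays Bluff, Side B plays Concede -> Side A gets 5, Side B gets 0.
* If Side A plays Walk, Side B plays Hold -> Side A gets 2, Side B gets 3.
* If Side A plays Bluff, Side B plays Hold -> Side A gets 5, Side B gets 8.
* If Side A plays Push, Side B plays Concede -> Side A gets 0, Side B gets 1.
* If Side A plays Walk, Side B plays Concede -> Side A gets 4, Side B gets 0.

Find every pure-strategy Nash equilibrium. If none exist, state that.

Side A against Concede: payoffs 0, 4, 5 → best response Bluff.
Side A against Hold: payoffs 1, 2, 5 → best response Bluff.
Side A against Push: payoffs 3, 5, 4 → best response Walk.
Side B against Push: payoffs 1, 4, 2 → best response Hold.
Side B against Walk: payoffs 0, 3, 2 → best response Hold.
Side B against Bluff: payoffs 0, 8, 2 → best response Hold.
Mutual best responses: (Bluff, Hold).

(Bluff, Hold)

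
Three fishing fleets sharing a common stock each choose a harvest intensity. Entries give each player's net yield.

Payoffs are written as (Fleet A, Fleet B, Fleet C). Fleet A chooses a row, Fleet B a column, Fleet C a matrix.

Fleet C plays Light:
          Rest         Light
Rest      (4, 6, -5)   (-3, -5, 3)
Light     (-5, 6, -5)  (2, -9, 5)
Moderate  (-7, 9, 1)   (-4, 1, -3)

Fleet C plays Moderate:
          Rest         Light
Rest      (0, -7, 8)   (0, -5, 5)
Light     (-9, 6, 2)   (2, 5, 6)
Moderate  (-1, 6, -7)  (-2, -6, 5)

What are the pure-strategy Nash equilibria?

none

Fleet A against (Rest, Light): payoffs 4, -5, -7 → best response Rest.
Fleet A against (Rest, Moderate): payoffs 0, -9, -1 → best response Rest.
Fleet A against (Light, Light): payoffs -3, 2, -4 → best response Light.
Fleet A against (Light, Moderate): payoffs 0, 2, -2 → best response Light.
Fleet B against (Rest, Light): payoffs 6, -5 → best response Rest.
Fleet B against (Rest, Moderate): payoffs -7, -5 → best response Light.
Fleet B against (Light, Light): payoffs 6, -9 → best response Rest.
Fleet B against (Light, Moderate): payoffs 6, 5 → best response Rest.
Fleet B against (Moderate, Light): payoffs 9, 1 → best response Rest.
Fleet B against (Moderate, Moderate): payoffs 6, -6 → best response Rest.
Fleet C against (Rest, Rest): payoffs -5, 8 → best response Moderate.
Fleet C against (Rest, Light): payoffs 3, 5 → best response Moderate.
Fleet C against (Light, Rest): payoffs -5, 2 → best response Moderate.
Fleet C against (Light, Light): payoffs 5, 6 → best response Moderate.
Fleet C against (Moderate, Rest): payoffs 1, -7 → best response Light.
Fleet C against (Moderate, Light): payoffs -3, 5 → best response Moderate.
No profile is a mutual best response for all players.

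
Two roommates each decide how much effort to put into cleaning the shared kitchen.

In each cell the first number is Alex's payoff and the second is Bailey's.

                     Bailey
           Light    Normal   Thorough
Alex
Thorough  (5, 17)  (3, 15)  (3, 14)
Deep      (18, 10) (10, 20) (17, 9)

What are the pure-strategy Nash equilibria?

Alex against Light: payoffs 5, 18 → best response Deep.
Alex against Normal: payoffs 3, 10 → best response Deep.
Alex against Thorough: payoffs 3, 17 → best response Deep.
Bailey against Thorough: payoffs 17, 15, 14 → best response Light.
Bailey against Deep: payoffs 10, 20, 9 → best response Normal.
Mutual best responses: (Deep, Normal).

Pure NE: (Deep, Normal)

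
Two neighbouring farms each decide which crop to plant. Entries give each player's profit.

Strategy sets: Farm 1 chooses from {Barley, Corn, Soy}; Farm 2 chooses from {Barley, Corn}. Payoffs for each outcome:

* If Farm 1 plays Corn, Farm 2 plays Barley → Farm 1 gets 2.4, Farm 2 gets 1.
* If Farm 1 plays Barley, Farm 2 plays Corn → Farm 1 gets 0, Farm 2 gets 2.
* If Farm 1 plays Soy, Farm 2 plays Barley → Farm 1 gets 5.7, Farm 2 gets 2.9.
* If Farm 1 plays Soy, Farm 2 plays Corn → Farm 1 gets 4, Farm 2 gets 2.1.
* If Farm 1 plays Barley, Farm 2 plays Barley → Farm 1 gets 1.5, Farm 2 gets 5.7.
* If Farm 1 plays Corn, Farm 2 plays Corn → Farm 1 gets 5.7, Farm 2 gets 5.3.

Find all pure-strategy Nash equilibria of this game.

(Corn, Corn); (Soy, Barley)

(Barley, Barley): Farm 1 can switch to Corn (1.5 → 2.4). Not NE.
(Barley, Corn): Farm 1 can switch to Corn (0 → 5.7). Not NE.
(Corn, Barley): Farm 1 can switch to Soy (2.4 → 5.7). Not NE.
(Corn, Corn): Farm 1 gets 5.7, best alternative 4; Farm 2 gets 5.3, best alternative 1. No profitable deviation — NE.
(Soy, Barley): Farm 1 gets 5.7, best alternative 2.4; Farm 2 gets 2.9, best alternative 2.1. No profitable deviation — NE.
(Soy, Corn): Farm 1 can switch to Corn (4 → 5.7). Not NE.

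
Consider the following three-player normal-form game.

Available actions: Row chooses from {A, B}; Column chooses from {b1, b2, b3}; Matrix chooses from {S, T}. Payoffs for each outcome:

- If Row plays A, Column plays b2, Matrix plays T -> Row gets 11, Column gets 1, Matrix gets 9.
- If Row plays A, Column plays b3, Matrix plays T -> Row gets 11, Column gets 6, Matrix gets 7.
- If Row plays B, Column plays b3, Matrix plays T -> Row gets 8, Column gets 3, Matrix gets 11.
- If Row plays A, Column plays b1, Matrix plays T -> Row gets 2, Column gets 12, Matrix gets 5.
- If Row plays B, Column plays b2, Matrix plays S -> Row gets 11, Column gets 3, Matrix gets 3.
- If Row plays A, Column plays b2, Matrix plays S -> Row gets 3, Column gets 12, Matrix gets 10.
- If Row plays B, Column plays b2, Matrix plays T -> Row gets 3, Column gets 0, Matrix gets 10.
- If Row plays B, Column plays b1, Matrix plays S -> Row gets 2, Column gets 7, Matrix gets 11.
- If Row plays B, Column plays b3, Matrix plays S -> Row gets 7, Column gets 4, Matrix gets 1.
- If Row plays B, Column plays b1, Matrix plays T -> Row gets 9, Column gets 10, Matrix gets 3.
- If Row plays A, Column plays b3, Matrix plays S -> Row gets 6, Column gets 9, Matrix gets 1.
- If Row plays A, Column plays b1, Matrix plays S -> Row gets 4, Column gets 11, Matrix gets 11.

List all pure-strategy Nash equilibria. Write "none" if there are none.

This game has no pure Nash equilibrium.

(A, b1, S): Column can switch to b2 (11 → 12). Not NE.
(A, b1, T): Row can switch to B (2 → 9). Not NE.
(A, b2, S): Row can switch to B (3 → 11). Not NE.
(A, b2, T): Column can switch to b1 (1 → 12). Not NE.
(A, b3, S): Row can switch to B (6 → 7). Not NE.
(A, b3, T): Column can switch to b1 (6 → 12). Not NE.
(B, b1, S): Row can switch to A (2 → 4). Not NE.
(B, b1, T): Matrix can switch to S (3 → 11). Not NE.
(B, b2, S): Column can switch to b1 (3 → 7). Not NE.
(B, b2, T): Row can switch to A (3 → 11). Not NE.
(The remaining 2 profiles each have a profitable deviation by the same check.)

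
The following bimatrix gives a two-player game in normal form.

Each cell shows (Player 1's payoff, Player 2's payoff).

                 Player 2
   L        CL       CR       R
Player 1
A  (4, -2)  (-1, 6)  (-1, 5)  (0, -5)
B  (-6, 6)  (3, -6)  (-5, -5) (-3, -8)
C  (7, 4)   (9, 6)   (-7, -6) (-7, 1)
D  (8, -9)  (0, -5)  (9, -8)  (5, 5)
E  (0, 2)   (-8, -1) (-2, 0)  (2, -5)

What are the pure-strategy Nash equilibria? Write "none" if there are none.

Mark each player's best response to every combination of opponents' strategies; a profile where every player is best-responding is a pure Nash equilibrium.
Player 1 against L: payoffs 4, -6, 7, 8, 0 → best response D.
Player 1 against CL: payoffs -1, 3, 9, 0, -8 → best response C.
Player 1 against CR: payoffs -1, -5, -7, 9, -2 → best response D.
Player 1 against R: payoffs 0, -3, -7, 5, 2 → best response D.
Player 2 against A: payoffs -2, 6, 5, -5 → best response CL.
Player 2 against B: payoffs 6, -6, -5, -8 → best response L.
Player 2 against C: payoffs 4, 6, -6, 1 → best response CL.
Player 2 against D: payoffs -9, -5, -8, 5 → best response R.
Player 2 against E: payoffs 2, -1, 0, -5 → best response L.
Mutual best responses: (C, CL); (D, R).

The pure Nash equilibria are (C, CL) and (D, R).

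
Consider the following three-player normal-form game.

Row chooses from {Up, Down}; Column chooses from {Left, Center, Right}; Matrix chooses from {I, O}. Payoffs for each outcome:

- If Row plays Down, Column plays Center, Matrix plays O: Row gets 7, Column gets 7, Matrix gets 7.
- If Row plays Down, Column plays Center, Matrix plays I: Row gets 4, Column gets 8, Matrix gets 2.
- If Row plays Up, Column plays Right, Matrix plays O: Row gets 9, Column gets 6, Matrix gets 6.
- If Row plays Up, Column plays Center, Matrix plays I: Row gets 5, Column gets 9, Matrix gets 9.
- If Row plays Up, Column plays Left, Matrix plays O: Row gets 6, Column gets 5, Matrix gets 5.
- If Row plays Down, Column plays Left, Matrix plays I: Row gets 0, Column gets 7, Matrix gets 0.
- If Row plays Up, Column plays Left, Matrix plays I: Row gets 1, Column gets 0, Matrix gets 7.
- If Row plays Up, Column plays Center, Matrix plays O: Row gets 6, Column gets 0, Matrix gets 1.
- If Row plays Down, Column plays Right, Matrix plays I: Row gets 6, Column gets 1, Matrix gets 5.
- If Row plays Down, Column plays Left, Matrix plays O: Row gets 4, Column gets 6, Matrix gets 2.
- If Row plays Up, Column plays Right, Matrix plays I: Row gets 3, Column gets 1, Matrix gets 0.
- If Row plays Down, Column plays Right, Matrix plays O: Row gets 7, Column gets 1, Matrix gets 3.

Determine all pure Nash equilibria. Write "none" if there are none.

The pure Nash equilibria are (Up, Center, I), (Up, Right, O), (Down, Center, O).

Row against (Left, I): payoffs 1, 0 → best response Up.
Row against (Left, O): payoffs 6, 4 → best response Up.
Row against (Center, I): payoffs 5, 4 → best response Up.
Row against (Center, O): payoffs 6, 7 → best response Down.
Row against (Right, I): payoffs 3, 6 → best response Down.
Row against (Right, O): payoffs 9, 7 → best response Up.
Column against (Up, I): payoffs 0, 9, 1 → best response Center.
Column against (Up, O): payoffs 5, 0, 6 → best response Right.
Column against (Down, I): payoffs 7, 8, 1 → best response Center.
Column against (Down, O): payoffs 6, 7, 1 → best response Center.
Matrix against (Up, Left): payoffs 7, 5 → best response I.
Matrix against (Up, Center): payoffs 9, 1 → best response I.
Matrix against (Up, Right): payoffs 0, 6 → best response O.
Matrix against (Down, Left): payoffs 0, 2 → best response O.
Matrix against (Down, Center): payoffs 2, 7 → best response O.
Matrix against (Down, Right): payoffs 5, 3 → best response I.
Mutual best responses: (Up, Center, I); (Up, Right, O); (Down, Center, O).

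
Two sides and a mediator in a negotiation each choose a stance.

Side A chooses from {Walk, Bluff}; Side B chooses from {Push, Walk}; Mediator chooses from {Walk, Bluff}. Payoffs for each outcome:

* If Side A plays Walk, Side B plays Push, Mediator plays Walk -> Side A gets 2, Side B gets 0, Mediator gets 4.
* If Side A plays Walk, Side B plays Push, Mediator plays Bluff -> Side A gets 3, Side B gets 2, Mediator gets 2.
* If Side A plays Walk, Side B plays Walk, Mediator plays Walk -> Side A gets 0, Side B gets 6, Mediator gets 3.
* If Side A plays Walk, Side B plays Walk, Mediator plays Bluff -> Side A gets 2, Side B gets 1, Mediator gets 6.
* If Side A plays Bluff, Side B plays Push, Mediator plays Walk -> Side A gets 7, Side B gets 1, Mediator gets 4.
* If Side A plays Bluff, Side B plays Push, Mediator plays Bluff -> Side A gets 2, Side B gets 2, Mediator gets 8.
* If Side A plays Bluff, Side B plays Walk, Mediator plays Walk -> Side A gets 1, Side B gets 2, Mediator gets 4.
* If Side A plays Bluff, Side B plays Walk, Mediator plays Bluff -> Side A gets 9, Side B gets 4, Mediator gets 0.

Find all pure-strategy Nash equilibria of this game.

Pure NE: (Bluff, Walk, Walk)

(Walk, Push, Walk): Side A can switch to Bluff (2 → 7). Not NE.
(Walk, Push, Bluff): Mediator can switch to Walk (2 → 4). Not NE.
(Walk, Walk, Walk): Side A can switch to Bluff (0 → 1). Not NE.
(Walk, Walk, Bluff): Side A can switch to Bluff (2 → 9). Not NE.
(Bluff, Push, Walk): Side B can switch to Walk (1 → 2). Not NE.
(Bluff, Push, Bluff): Side A can switch to Walk (2 → 3). Not NE.
(Bluff, Walk, Walk): Side A gets 1, best alternative 0; Side B gets 2, best alternative 1; Mediator gets 4, best alternative 0. No profitable deviation — NE.
(The remaining 1 profile has a profitable deviation by the same check.)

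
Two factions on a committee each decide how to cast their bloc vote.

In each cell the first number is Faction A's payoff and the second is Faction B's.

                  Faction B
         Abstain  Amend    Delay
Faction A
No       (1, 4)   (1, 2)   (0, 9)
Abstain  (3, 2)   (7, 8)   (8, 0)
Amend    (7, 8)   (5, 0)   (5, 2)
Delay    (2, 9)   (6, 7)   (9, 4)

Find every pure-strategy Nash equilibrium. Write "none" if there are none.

Pure-strategy Nash equilibria: (Abstain, Amend); (Amend, Abstain)

(No, Abstain): Faction A can switch to Abstain (1 → 3). Not NE.
(No, Amend): Faction A can switch to Abstain (1 → 7). Not NE.
(No, Delay): Faction A can switch to Abstain (0 → 8). Not NE.
(Abstain, Abstain): Faction A can switch to Amend (3 → 7). Not NE.
(Abstain, Amend): Faction A gets 7, best alternative 6; Faction B gets 8, best alternative 2. No profitable deviation — NE.
(Abstain, Delay): Faction A can switch to Delay (8 → 9). Not NE.
(Amend, Abstain): Faction A gets 7, best alternative 3; Faction B gets 8, best alternative 2. No profitable deviation — NE.
(Amend, Amend): Faction A can switch to Abstain (5 → 7). Not NE.
(Amend, Delay): Faction A can switch to Abstain (5 → 8). Not NE.
(Delay, Abstain): Faction A can switch to Abstain (2 → 3). Not NE.
(Delay, Amend): Faction A can switch to Abstain (6 → 7). Not NE.
(Delay, Delay): Faction B can switch to Abstain (4 → 9). Not NE.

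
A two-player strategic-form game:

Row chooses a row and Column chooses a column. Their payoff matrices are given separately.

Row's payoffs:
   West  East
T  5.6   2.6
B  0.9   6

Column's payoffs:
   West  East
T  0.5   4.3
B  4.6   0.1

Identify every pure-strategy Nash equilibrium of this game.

For each strategy profile, look for a profitable unilateral deviation.
(T, West): Column can switch to East (0.5 → 4.3). Not NE.
(T, East): Row can switch to B (2.6 → 6). Not NE.
(B, West): Row can switch to T (0.9 → 5.6). Not NE.
(B, East): Column can switch to West (0.1 → 4.6). Not NE.

none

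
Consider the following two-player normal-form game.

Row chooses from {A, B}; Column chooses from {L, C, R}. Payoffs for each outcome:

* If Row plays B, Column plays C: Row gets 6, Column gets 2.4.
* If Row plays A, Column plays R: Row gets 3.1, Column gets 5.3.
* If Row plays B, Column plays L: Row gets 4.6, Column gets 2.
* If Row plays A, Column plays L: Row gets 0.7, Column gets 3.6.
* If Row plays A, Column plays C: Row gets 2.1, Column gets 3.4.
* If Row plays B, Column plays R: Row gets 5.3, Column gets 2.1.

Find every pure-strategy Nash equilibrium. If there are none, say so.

Check each profile: it is a Nash equilibrium iff no player can strictly gain by switching unilaterally.
(A, L): Row can switch to B (0.7 → 4.6). Not NE.
(A, C): Row can switch to B (2.1 → 6). Not NE.
(A, R): Row can switch to B (3.1 → 5.3). Not NE.
(B, L): Column can switch to C (2 → 2.4). Not NE.
(B, C): Row gets 6, best alternative 2.1; Column gets 2.4, best alternative 2.1. No profitable deviation — NE.
(B, R): Column can switch to C (2.1 → 2.4). Not NE.

The unique pure-strategy Nash equilibrium is (B, C).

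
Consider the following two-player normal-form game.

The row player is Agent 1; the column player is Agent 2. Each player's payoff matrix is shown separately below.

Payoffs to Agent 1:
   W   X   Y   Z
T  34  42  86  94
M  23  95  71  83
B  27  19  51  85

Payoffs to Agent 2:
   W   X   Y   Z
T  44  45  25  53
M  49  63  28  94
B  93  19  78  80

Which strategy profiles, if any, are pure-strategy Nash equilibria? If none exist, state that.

Agent 1 against W: payoffs 34, 23, 27 → best response T.
Agent 1 against X: payoffs 42, 95, 19 → best response M.
Agent 1 against Y: payoffs 86, 71, 51 → best response T.
Agent 1 against Z: payoffs 94, 83, 85 → best response T.
Agent 2 against T: payoffs 44, 45, 25, 53 → best response Z.
Agent 2 against M: payoffs 49, 63, 28, 94 → best response Z.
Agent 2 against B: payoffs 93, 19, 78, 80 → best response W.
Mutual best responses: (T, Z).

Pure NE: (T, Z)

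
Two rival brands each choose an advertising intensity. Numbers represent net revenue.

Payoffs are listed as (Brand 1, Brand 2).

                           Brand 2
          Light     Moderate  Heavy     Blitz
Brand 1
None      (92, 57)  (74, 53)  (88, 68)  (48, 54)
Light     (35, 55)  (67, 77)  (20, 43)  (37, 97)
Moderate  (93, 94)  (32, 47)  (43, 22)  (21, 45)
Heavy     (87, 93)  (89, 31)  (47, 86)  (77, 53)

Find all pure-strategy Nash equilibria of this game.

The pure Nash equilibria are (None, Heavy), (Moderate, Light).

For each player, find the best response to each opponent profile; mutual best responses are the pure NE.
Brand 1 against Light: payoffs 92, 35, 93, 87 → best response Moderate.
Brand 1 against Moderate: payoffs 74, 67, 32, 89 → best response Heavy.
Brand 1 against Heavy: payoffs 88, 20, 43, 47 → best response None.
Brand 1 against Blitz: payoffs 48, 37, 21, 77 → best response Heavy.
Brand 2 against None: payoffs 57, 53, 68, 54 → best response Heavy.
Brand 2 against Light: payoffs 55, 77, 43, 97 → best response Blitz.
Brand 2 against Moderate: payoffs 94, 47, 22, 45 → best response Light.
Brand 2 against Heavy: payoffs 93, 31, 86, 53 → best response Light.
Mutual best responses: (None, Heavy); (Moderate, Light).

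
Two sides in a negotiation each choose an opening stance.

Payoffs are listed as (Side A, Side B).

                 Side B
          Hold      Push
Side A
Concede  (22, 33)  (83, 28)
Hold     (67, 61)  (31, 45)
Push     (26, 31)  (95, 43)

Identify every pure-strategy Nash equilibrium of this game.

Side A against Hold: payoffs 22, 67, 26 → best response Hold.
Side A against Push: payoffs 83, 31, 95 → best response Push.
Side B against Concede: payoffs 33, 28 → best response Hold.
Side B against Hold: payoffs 61, 45 → best response Hold.
Side B against Push: payoffs 31, 43 → best response Push.
Mutual best responses: (Hold, Hold); (Push, Push).

(Hold, Hold); (Push, Push)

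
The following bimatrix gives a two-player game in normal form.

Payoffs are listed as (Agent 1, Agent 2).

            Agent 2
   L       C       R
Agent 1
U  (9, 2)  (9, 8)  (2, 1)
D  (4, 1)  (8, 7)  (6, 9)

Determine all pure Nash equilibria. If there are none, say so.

Pure-strategy Nash equilibria: (U, C); (D, R)

(U, L): Agent 2 can switch to C (2 → 8). Not NE.
(U, C): Agent 1 gets 9, best alternative 8; Agent 2 gets 8, best alternative 2. No profitable deviation — NE.
(U, R): Agent 1 can switch to D (2 → 6). Not NE.
(D, L): Agent 1 can switch to U (4 → 9). Not NE.
(D, C): Agent 1 can switch to U (8 → 9). Not NE.
(D, R): Agent 1 gets 6, best alternative 2; Agent 2 gets 9, best alternative 7. No profitable deviation — NE.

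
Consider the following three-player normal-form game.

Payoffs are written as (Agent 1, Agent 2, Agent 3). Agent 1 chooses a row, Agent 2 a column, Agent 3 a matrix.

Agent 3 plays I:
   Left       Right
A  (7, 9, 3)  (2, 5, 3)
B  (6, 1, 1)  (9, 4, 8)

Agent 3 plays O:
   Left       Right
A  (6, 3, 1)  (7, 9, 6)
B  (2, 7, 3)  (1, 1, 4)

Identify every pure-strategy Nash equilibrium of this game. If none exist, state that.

(A, Left, I): Agent 1 gets 7, best alternative 6; Agent 2 gets 9, best alternative 5; Agent 3 gets 3, best alternative 1. No profitable deviation — NE.
(A, Left, O): Agent 2 can switch to Right (3 → 9). Not NE.
(A, Right, I): Agent 1 can switch to B (2 → 9). Not NE.
(A, Right, O): Agent 1 gets 7, best alternative 1; Agent 2 gets 9, best alternative 3; Agent 3 gets 6, best alternative 3. No profitable deviation — NE.
(B, Left, I): Agent 1 can switch to A (6 → 7). Not NE.
(B, Left, O): Agent 1 can switch to A (2 → 6). Not NE.
(B, Right, I): Agent 1 gets 9, best alternative 2; Agent 2 gets 4, best alternative 1; Agent 3 gets 8, best alternative 4. No profitable deviation — NE.
(B, Right, O): Agent 1 can switch to A (1 → 7). Not NE.

(A, Left, I), (A, Right, O), (B, Right, I)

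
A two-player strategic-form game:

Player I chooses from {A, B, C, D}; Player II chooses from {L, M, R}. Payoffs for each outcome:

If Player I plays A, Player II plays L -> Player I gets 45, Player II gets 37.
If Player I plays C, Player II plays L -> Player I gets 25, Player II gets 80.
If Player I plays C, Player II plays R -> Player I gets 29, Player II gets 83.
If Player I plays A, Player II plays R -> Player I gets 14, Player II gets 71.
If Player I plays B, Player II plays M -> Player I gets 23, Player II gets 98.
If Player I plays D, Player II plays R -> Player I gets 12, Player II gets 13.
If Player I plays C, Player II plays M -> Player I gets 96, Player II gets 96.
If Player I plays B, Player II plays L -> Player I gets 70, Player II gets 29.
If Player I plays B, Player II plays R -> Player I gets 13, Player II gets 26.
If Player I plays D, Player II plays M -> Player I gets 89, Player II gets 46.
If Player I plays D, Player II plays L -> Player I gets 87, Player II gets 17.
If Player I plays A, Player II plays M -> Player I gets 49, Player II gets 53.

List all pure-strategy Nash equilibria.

The unique pure-strategy Nash equilibrium is (C, M).

Player I against L: payoffs 45, 70, 25, 87 → best response D.
Player I against M: payoffs 49, 23, 96, 89 → best response C.
Player I against R: payoffs 14, 13, 29, 12 → best response C.
Player II against A: payoffs 37, 53, 71 → best response R.
Player II against B: payoffs 29, 98, 26 → best response M.
Player II against C: payoffs 80, 96, 83 → best response M.
Player II against D: payoffs 17, 46, 13 → best response M.
Mutual best responses: (C, M).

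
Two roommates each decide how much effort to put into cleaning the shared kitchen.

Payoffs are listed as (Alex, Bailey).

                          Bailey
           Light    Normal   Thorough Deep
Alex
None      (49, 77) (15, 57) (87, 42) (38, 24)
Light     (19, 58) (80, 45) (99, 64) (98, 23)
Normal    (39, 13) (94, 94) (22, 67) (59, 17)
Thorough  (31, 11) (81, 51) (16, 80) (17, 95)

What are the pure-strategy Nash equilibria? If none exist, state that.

Alex against Light: payoffs 49, 19, 39, 31 → best response None.
Alex against Normal: payoffs 15, 80, 94, 81 → best response Normal.
Alex against Thorough: payoffs 87, 99, 22, 16 → best response Light.
Alex against Deep: payoffs 38, 98, 59, 17 → best response Light.
Bailey against None: payoffs 77, 57, 42, 24 → best response Light.
Bailey against Light: payoffs 58, 45, 64, 23 → best response Thorough.
Bailey against Normal: payoffs 13, 94, 67, 17 → best response Normal.
Bailey against Thorough: payoffs 11, 51, 80, 95 → best response Deep.
Mutual best responses: (None, Light); (Light, Thorough); (Normal, Normal).

(None, Light); (Light, Thorough); (Normal, Normal)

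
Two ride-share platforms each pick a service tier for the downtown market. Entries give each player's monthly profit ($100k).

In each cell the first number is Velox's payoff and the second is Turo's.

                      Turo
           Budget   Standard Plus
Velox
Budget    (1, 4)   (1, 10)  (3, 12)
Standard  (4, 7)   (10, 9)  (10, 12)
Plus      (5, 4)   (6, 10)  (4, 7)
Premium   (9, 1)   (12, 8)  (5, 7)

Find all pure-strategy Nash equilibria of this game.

Pure-strategy Nash equilibria: (Standard, Plus) and (Premium, Standard)

Velox against Budget: payoffs 1, 4, 5, 9 → best response Premium.
Velox against Standard: payoffs 1, 10, 6, 12 → best response Premium.
Velox against Plus: payoffs 3, 10, 4, 5 → best response Standard.
Turo against Budget: payoffs 4, 10, 12 → best response Plus.
Turo against Standard: payoffs 7, 9, 12 → best response Plus.
Turo against Plus: payoffs 4, 10, 7 → best response Standard.
Turo against Premium: payoffs 1, 8, 7 → best response Standard.
Mutual best responses: (Standard, Plus); (Premium, Standard).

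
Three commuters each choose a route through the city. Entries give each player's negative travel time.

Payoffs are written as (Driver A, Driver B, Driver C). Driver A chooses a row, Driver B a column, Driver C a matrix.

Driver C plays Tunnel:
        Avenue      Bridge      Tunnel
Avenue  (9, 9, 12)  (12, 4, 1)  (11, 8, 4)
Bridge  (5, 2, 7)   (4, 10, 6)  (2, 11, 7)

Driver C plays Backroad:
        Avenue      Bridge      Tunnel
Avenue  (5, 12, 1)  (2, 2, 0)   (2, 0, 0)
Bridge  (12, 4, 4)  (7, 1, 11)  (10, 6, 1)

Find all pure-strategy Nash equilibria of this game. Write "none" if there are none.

Driver A against (Avenue, Tunnel): payoffs 9, 5 → best response Avenue.
Driver A against (Avenue, Backroad): payoffs 5, 12 → best response Bridge.
Driver A against (Bridge, Tunnel): payoffs 12, 4 → best response Avenue.
Driver A against (Bridge, Backroad): payoffs 2, 7 → best response Bridge.
Driver A against (Tunnel, Tunnel): payoffs 11, 2 → best response Avenue.
Driver A against (Tunnel, Backroad): payoffs 2, 10 → best response Bridge.
Driver B against (Avenue, Tunnel): payoffs 9, 4, 8 → best response Avenue.
Driver B against (Avenue, Backroad): payoffs 12, 2, 0 → best response Avenue.
Driver B against (Bridge, Tunnel): payoffs 2, 10, 11 → best response Tunnel.
Driver B against (Bridge, Backroad): payoffs 4, 1, 6 → best response Tunnel.
Driver C against (Avenue, Avenue): payoffs 12, 1 → best response Tunnel.
Driver C against (Avenue, Bridge): payoffs 1, 0 → best response Tunnel.
Driver C against (Avenue, Tunnel): payoffs 4, 0 → best response Tunnel.
Driver C against (Bridge, Avenue): payoffs 7, 4 → best response Tunnel.
Driver C against (Bridge, Bridge): payoffs 6, 11 → best response Backroad.
Driver C against (Bridge, Tunnel): payoffs 7, 1 → best response Tunnel.
Mutual best responses: (Avenue, Avenue, Tunnel).

(Avenue, Avenue, Tunnel)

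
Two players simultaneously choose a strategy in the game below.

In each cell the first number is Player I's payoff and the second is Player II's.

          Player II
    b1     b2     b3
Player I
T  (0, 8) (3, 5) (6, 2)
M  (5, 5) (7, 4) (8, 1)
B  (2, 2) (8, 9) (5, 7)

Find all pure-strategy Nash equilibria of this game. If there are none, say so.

The pure Nash equilibria are (M, b1) and (B, b2).

(T, b1): Player I can switch to M (0 → 5). Not NE.
(T, b2): Player I can switch to M (3 → 7). Not NE.
(T, b3): Player I can switch to M (6 → 8). Not NE.
(M, b1): Player I gets 5, best alternative 2; Player II gets 5, best alternative 4. No profitable deviation — NE.
(M, b2): Player I can switch to B (7 → 8). Not NE.
(M, b3): Player II can switch to b1 (1 → 5). Not NE.
(B, b1): Player I can switch to M (2 → 5). Not NE.
(B, b2): Player I gets 8, best alternative 7; Player II gets 9, best alternative 7. No profitable deviation — NE.
(B, b3): Player I can switch to T (5 → 6). Not NE.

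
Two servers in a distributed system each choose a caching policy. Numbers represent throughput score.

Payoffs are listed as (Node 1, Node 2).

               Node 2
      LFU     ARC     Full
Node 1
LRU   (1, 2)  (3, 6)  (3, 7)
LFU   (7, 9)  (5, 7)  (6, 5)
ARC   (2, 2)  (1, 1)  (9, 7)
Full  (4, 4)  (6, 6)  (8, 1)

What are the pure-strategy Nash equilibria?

Check each profile: it is a Nash equilibrium iff no player can strictly gain by switching unilaterally.
(LRU, LFU): Node 1 can switch to LFU (1 → 7). Not NE.
(LRU, ARC): Node 1 can switch to LFU (3 → 5). Not NE.
(LRU, Full): Node 1 can switch to LFU (3 → 6). Not NE.
(LFU, LFU): Node 1 gets 7, best alternative 4; Node 2 gets 9, best alternative 7. No profitable deviation — NE.
(LFU, ARC): Node 1 can switch to Full (5 → 6). Not NE.
(LFU, Full): Node 1 can switch to ARC (6 → 9). Not NE.
(ARC, LFU): Node 1 can switch to LFU (2 → 7). Not NE.
(ARC, ARC): Node 1 can switch to LRU (1 → 3). Not NE.
(ARC, Full): Node 1 gets 9, best alternative 8; Node 2 gets 7, best alternative 2. No profitable deviation — NE.
(Full, LFU): Node 1 can switch to LFU (4 → 7). Not NE.
(Full, ARC): Node 1 gets 6, best alternative 5; Node 2 gets 6, best alternative 4. No profitable deviation — NE.
(Full, Full): Node 1 can switch to ARC (8 → 9). Not NE.

Pure-strategy Nash equilibria: (LFU, LFU); (ARC, Full); (Full, ARC)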